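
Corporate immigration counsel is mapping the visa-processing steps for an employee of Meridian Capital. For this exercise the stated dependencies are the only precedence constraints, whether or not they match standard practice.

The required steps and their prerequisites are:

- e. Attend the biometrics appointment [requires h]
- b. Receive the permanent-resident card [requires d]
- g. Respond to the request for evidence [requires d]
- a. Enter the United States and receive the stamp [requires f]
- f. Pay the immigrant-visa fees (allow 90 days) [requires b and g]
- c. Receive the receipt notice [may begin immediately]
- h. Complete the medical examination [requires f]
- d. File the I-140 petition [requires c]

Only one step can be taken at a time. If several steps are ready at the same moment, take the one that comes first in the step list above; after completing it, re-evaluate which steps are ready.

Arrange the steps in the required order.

Only c has no prerequisites, so it is first.
d needed c, now all done → d.
Now b and g have their prerequisites met. b is listed earlier, so b next.
g needed d, now all done → g.
That leaves f as the only ready step → f.
a and h are both available; a is listed earlier → a.
h is the only step now ready → h.
e needed h, now all done → e.

c d b g f a h e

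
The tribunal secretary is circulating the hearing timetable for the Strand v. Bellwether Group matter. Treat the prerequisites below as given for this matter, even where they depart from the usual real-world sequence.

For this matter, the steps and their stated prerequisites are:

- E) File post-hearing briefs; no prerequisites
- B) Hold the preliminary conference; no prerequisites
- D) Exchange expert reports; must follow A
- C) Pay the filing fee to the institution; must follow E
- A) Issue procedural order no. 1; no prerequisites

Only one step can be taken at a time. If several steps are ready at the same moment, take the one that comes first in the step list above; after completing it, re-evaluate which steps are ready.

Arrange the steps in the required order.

E, B and A have no prerequisites; E is listed earlier, so E is first.
C now also ready, so the ready set is {B, C, A}; B is listed earlier → B.
Now C and A have their prerequisites met. C is listed earlier, so C next.
A is the only step now ready → A.
D is the only step now ready → D.

E, B, C, A, D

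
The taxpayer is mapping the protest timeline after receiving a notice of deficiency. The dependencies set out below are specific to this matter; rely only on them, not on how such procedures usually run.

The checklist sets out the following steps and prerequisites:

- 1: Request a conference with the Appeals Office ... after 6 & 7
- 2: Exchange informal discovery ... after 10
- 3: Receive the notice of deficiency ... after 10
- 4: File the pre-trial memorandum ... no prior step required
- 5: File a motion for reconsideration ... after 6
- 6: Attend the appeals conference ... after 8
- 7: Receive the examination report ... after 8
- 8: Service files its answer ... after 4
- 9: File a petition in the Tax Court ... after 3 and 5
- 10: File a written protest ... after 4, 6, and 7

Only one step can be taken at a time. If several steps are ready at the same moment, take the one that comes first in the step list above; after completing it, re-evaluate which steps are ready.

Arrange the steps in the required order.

4 is the only step with nothing outstanding, so it goes first.
8 is the only step now ready → 8.
6 and 7 are both available; 6 is listed earlier → 6.
Ready: 5 and 7. 5 is listed earlier → 5.
That leaves 7 as the only ready step → 7.
1 and 10 are both available; 1 is listed earlier → 1.
Next only 10 has its prerequisites met → 10.
2 and 3 are both available; 2 is listed earlier → 2.
3 needed 10, now all done → 3.
9 is the only step now ready → 9.

4 → 8 → 6 → 5 → 7 → 1 → 10 → 2 → 3 → 9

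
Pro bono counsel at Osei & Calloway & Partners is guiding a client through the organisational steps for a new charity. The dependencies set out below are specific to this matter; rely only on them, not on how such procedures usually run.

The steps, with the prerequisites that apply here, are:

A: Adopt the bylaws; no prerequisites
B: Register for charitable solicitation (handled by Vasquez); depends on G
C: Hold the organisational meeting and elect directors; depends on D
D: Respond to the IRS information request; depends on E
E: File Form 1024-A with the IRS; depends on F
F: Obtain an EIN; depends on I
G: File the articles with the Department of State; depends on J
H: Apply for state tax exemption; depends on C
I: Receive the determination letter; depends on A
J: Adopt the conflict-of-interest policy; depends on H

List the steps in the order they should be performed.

A → I → F → E → D → C → H → J → G → B

A has no prerequisites → A first.
I is the only step now ready → I.
F needed I, now all done → F.
E is the only step now ready → E.
Next only D has its prerequisites met → D.
C needed D, now all done → C.
That leaves H as the only ready step → H.
J needed H, now all done → J.
Next only G has its prerequisites met → G.
B needed G, now all done → B.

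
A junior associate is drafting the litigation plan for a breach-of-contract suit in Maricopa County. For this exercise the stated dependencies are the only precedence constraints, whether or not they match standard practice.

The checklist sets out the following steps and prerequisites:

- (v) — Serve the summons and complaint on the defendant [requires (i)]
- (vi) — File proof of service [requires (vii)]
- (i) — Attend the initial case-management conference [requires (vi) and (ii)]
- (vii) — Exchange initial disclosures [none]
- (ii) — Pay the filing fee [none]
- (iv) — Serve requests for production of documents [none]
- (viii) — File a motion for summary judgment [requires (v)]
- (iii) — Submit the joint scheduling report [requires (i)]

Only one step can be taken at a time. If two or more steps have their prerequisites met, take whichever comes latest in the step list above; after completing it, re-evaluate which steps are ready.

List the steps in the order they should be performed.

(iv), (ii), (vii), (vi), (i), (iii), (v), (viii)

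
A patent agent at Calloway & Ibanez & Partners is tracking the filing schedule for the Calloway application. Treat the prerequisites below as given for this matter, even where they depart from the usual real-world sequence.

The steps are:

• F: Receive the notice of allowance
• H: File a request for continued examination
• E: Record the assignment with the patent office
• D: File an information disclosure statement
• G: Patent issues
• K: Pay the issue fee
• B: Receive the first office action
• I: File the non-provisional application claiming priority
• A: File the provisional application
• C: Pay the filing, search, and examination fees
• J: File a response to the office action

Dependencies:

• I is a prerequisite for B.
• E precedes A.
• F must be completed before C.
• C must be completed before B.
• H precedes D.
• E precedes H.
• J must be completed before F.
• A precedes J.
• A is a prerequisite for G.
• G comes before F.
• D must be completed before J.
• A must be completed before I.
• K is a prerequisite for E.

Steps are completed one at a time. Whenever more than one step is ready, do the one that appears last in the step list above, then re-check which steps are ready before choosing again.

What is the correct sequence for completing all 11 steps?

K → E → A → I → G → H → D → J → F → C → B

K is the only step with nothing outstanding, so it goes first.
E is the only step now ready → E.
Ready: A and H. A is listed later → A.
Ready: I, G and H. I is listed later → I.
Ready: G and H. G is listed later → G.
That leaves H as the only ready step → H.
D is the only step now ready → D.
J is the only step now ready → J.
F needed J and G, now all done → F.
That leaves C as the only ready step → C.
B needed C and I, now all done → B.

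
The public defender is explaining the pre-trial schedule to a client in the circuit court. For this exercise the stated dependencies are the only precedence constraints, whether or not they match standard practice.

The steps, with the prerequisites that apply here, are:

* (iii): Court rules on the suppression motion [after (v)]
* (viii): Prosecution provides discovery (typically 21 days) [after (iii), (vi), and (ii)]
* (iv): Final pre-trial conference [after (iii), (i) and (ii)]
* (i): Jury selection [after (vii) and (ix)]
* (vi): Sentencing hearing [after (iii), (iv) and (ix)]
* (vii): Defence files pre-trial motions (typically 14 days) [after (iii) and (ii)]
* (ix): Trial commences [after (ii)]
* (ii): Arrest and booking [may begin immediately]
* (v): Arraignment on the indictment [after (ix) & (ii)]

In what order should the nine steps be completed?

(ii), (ix), (v), (iii), (vii), (i), (iv), (vi), (viii)

(ii) has no prerequisites → (ii) first.
(ix) is the only step now ready → (ix).
(v) needed (ix) and (ii), now all done → (v).
(iii) needed (v), now all done → (iii).
(vii) needed (iii) and (ii), now all done → (vii).
That leaves (i) as the only ready step → (i).
Next only (iv) has its prerequisites met → (iv).
(vi) needed (iii), (iv) and (ix), now all done → (vi).
(viii) is the only step now ready → (viii).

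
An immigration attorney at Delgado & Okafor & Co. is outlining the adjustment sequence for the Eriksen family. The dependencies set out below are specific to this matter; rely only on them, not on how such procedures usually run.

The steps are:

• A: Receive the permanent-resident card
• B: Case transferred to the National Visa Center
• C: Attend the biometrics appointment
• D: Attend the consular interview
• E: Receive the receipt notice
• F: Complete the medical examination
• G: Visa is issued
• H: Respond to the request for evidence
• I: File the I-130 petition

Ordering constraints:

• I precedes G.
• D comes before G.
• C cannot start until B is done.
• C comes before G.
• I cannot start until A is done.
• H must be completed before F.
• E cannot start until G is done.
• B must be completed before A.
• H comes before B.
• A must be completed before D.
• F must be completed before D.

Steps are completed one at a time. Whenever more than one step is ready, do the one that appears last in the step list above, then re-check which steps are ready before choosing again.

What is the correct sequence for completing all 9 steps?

H F B C A I D G E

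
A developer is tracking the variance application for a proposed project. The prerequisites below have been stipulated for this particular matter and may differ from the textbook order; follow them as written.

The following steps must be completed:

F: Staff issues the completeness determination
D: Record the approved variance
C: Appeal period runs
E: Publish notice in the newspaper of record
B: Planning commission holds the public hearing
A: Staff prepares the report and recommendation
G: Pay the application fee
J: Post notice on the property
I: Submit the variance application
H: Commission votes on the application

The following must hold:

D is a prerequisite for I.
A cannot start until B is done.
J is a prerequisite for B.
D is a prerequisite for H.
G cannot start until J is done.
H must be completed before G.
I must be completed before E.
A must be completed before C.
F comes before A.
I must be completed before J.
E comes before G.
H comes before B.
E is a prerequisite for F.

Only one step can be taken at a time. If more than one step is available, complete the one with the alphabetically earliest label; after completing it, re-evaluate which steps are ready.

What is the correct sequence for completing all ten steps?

D has no prerequisites → D first.
Now H and I have their prerequisites met. H has the earlier label, so H next.
Next only I has its prerequisites met → I.
Now E and J have their prerequisites met. E has the earlier label, so E next.
Ready: F and J. F has the earlier label → F.
That leaves J as the only ready step → J.
Now B and G have their prerequisites met. B has the earlier label, so B next.
Now A and G have their prerequisites met. A has the earlier label, so A next.
Ready: C and G. C has the earlier label → C.
G needed E, H and J, now all done → G.

D, H, I, E, F, J, B, A, C, G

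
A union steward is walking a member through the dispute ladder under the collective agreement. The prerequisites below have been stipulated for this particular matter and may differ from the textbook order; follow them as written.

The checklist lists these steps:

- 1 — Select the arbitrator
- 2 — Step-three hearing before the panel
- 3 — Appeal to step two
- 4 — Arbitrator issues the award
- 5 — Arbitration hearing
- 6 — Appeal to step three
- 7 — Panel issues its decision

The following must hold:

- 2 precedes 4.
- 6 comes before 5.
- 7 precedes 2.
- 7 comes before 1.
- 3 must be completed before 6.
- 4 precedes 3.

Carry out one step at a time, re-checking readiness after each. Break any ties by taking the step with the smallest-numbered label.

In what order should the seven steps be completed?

Only 7 has no prerequisites, so it is first.
Ready: 1 and 2. 1 has the earlier label → 1.
2 needed 7, now all done → 2.
4 needed 2, now all done → 4.
3 needed 4, now all done → 3.
That leaves 6 as the only ready step → 6.
5 needed 6, now all done → 5.

7, 1, 2, 4, 3, 6, 5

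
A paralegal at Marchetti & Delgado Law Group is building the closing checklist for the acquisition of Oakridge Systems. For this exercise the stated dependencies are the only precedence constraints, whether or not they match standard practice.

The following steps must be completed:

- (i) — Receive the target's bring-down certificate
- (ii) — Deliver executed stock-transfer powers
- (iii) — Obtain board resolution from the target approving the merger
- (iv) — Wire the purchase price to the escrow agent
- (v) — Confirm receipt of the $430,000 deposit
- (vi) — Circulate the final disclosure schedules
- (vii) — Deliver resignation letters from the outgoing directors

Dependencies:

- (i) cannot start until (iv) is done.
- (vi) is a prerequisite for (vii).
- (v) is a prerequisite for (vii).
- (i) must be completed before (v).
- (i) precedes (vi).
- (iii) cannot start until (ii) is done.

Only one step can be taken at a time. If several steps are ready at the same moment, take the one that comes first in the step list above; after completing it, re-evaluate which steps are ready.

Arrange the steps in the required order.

(ii) (iii) (iv) (i) (v) (vi) (vii)

(ii) and (iv) have no prerequisites; (ii) is listed earlier, so (ii) is first.
(iii) and (iv) are both available; (iii) is listed earlier → (iii).
Next only (iv) has its prerequisites met → (iv).
(i) is the only step now ready → (i).
Now (v) and (vi) have their prerequisites met. (v) is listed earlier, so (v) next.
Next only (vi) has its prerequisites met → (vi).
(vii) needed (v) and (vi), now all done → (vii).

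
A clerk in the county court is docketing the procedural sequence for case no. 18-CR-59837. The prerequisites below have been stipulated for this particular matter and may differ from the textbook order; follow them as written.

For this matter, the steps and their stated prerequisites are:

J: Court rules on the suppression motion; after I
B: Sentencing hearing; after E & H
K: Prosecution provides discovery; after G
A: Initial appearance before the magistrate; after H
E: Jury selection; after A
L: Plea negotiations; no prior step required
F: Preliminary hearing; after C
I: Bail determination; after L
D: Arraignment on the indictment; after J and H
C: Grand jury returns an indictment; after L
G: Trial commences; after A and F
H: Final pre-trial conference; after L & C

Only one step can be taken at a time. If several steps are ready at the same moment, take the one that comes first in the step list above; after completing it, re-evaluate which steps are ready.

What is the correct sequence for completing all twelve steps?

L has no prerequisites → L first.
Now I and C have their prerequisites met. I is listed earlier, so I next.
Now J and C have their prerequisites met. J is listed earlier, so J next.
C needed L, now all done → C.
F and H are both available; F is listed earlier → F.
H is the only step now ready → H.
A and D are both available; A is listed earlier → A.
E and G now also ready, so the ready set is {E, D, G}; E is listed earlier → E.
B, D and G are all available; B is listed earlier → B.
Now D and G have their prerequisites met. D is listed earlier, so D next.
G needed A and F, now all done → G.
K needed G, now all done → K.

L, I, J, C, F, H, A, E, B, D, G, K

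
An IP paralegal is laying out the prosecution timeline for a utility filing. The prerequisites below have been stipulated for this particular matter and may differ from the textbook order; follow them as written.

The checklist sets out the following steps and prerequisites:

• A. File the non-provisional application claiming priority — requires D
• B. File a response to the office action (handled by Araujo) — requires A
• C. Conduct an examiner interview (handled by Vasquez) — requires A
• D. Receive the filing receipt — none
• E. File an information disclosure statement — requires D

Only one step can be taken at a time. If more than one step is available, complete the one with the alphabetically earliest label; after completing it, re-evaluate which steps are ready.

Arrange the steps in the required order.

D has no prerequisites → D first.
A and E are both available; A has the earlier label → A.
B and C now also ready, so the ready set is {B, C, E}; B has the earlier label → B.
Ready: C and E. C has the earlier label → C.
E needed D, now all done → E.

D, A, B, C, E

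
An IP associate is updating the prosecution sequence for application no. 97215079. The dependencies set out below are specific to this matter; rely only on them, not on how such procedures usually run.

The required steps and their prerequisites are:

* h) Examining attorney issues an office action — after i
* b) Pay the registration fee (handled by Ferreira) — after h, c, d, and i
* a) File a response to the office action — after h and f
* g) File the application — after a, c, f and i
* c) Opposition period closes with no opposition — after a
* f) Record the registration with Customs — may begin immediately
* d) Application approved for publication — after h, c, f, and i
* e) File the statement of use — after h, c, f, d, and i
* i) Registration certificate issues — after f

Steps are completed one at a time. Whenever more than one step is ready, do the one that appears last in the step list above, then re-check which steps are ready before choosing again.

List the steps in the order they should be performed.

f → i → h → a → c → d → e → g → b

f is the only step with nothing outstanding, so it goes first.
Next only i has its prerequisites met → i.
Next only h has its prerequisites met → h.
a needed f and h, now all done → a.
Next only c has its prerequisites met → c.
Ready: d and g. d is listed later → d.
e, g and b are all available; e is listed later → e.
Now g and b have their prerequisites met. g is listed later, so g next.
Next only b has its prerequisites met → b.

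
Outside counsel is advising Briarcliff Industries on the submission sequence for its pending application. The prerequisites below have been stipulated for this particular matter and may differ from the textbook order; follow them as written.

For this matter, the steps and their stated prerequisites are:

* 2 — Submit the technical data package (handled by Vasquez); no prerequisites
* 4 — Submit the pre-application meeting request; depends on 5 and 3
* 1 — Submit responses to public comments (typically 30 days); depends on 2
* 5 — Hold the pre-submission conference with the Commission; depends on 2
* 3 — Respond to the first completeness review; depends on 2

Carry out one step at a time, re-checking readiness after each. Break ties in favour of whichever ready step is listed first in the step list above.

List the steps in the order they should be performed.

2, 1, 5, 3, 4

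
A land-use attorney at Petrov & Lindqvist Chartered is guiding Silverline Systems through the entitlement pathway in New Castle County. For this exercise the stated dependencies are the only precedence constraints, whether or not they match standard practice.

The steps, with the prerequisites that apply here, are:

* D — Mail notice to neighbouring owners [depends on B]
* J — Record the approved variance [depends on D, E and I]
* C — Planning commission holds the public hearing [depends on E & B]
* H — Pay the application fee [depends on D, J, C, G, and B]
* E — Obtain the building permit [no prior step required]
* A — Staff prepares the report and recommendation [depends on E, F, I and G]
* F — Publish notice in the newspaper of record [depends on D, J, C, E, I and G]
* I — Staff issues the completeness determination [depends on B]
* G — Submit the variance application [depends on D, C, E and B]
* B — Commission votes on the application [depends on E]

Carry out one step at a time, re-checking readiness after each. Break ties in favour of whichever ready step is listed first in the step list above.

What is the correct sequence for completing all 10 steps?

Only E has no prerequisites, so it is first.
B needed E, now all done → B.
D, C and I are all available; D is listed earlier → D.
Ready: C and I. C is listed earlier → C.
Ready: I and G. I is listed earlier → I.
Ready: J and G. J is listed earlier → J.
That leaves G as the only ready step → G.
H and F are both available; H is listed earlier → H.
Next only F has its prerequisites met → F.
A is the only step now ready → A.

E, B, D, C, I, J, G, H, F, A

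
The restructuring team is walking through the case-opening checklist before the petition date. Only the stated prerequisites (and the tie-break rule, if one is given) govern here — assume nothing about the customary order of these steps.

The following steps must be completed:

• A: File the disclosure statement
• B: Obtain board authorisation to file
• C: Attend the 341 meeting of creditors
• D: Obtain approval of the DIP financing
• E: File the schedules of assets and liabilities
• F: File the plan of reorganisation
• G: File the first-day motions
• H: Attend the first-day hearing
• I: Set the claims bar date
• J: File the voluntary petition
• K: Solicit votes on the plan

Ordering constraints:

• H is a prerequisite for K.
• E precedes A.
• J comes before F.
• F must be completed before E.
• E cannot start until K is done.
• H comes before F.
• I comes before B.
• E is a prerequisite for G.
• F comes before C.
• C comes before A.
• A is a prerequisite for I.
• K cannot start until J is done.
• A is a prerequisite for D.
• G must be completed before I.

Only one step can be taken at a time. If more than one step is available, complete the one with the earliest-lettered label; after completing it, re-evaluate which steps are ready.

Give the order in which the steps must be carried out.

Nothing is required for H and J. H has the earlier label → H first.
J is the only step now ready → J.
Now F and K have their prerequisites met. F has the earlier label, so F next.
C now also ready, so the ready set is {C, K}; C has the earlier label → C.
K needed H and J, now all done → K.
That leaves E as the only ready step → E.
A and G are both available; A has the earlier label → A.
D now also ready, so the ready set is {D, G}; D has the earlier label → D.
That leaves G as the only ready step → G.
I is the only step now ready → I.
B is the only step now ready → B.

H, J, F, C, K, E, A, D, G, I, B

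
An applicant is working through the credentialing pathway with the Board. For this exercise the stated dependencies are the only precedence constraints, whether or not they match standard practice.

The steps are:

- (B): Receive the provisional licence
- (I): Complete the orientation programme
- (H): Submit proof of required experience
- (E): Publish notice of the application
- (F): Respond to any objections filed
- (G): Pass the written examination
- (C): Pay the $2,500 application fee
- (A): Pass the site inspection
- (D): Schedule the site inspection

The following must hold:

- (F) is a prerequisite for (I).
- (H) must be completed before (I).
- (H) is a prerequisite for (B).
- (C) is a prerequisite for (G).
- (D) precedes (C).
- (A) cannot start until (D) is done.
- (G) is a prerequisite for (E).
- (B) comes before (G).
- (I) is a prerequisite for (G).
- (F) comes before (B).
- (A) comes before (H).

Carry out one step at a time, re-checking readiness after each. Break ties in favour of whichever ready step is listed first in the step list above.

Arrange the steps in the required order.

(F) and (D) have no prerequisites; (F) is listed earlier, so (F) is first.
That leaves (D) as the only ready step → (D).
(C) and (A) are both available; (C) is listed earlier → (C).
Next only (A) has its prerequisites met → (A).
Next only (H) has its prerequisites met → (H).
Now (B) and (I) have their prerequisites met. (B) is listed earlier, so (B) next.
(I) is the only step now ready → (I).
That leaves (G) as the only ready step → (G).
(E) is the only step now ready → (E).

(F) → (D) → (C) → (A) → (H) → (B) → (I) → (G) → (E)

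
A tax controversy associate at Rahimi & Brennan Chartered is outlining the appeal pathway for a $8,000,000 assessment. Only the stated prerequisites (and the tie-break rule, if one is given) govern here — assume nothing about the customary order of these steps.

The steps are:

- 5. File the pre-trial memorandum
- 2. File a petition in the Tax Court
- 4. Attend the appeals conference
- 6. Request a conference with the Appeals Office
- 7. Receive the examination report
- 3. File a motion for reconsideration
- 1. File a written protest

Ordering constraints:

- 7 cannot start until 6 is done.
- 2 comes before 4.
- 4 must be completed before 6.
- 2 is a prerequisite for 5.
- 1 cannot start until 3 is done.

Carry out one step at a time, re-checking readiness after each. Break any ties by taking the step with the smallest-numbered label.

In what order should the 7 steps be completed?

2, 3, 1, 4, 5, 6, 7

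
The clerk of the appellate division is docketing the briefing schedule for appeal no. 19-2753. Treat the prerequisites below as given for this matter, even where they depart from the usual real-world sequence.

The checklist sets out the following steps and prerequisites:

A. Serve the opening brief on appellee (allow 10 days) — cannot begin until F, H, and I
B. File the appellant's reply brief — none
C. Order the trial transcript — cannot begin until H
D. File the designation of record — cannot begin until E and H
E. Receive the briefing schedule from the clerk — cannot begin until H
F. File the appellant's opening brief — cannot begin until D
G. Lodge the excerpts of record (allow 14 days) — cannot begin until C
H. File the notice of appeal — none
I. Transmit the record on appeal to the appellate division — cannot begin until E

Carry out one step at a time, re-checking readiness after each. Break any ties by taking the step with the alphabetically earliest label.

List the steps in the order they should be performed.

B and H have no prerequisites; B has the earlier label, so B is first.
That leaves H as the only ready step → H.
Ready: C and E. C has the earlier label → C.
E and G are both available; E has the earlier label → E.
D and I now also ready, so the ready set is {D, G, I}; D has the earlier label → D.
F now also ready, so the ready set is {F, G, I}; F has the earlier label → F.
Ready: G and I. G has the earlier label → G.
I needed E, now all done → I.
Next only A has its prerequisites met → A.

B, H, C, E, D, F, G, I, A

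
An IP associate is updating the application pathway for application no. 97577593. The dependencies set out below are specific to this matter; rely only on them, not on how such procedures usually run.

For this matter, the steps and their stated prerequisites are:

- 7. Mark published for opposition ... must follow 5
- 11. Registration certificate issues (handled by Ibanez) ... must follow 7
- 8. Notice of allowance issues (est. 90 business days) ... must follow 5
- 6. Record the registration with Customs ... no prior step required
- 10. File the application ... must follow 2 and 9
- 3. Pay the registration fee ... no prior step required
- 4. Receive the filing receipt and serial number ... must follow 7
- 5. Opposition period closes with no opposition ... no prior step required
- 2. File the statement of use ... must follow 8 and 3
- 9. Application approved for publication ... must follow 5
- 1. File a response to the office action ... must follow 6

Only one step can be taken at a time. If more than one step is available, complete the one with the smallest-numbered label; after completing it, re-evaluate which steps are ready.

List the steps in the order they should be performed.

3, 5, 6, 1, 7, 4, 8, 2, 9, 10, 11

Nothing is required for 3, 5 and 6. 3 has the earlier label → 3 first.
Ready: 5 and 6. 5 has the earlier label → 5.
7, 8 and 9 now also ready, so the ready set is {6, 7, 8, 9}; 6 has the earlier label → 6.
1 now also ready, so the ready set is {1, 7, 8, 9}; 1 has the earlier label → 1.
7, 8 and 9 are all available; 7 has the earlier label → 7.
4, 8, 9 and 11 are all available; 4 has the earlier label → 4.
Now 8, 9 and 11 have their prerequisites met. 8 has the earlier label, so 8 next.
2 now also ready, so the ready set is {2, 9, 11}; 2 has the earlier label → 2.
Now 9 and 11 have their prerequisites met. 9 has the earlier label, so 9 next.
10 now also ready, so the ready set is {10, 11}; 10 has the earlier label → 10.
That leaves 11 as the only ready step → 11.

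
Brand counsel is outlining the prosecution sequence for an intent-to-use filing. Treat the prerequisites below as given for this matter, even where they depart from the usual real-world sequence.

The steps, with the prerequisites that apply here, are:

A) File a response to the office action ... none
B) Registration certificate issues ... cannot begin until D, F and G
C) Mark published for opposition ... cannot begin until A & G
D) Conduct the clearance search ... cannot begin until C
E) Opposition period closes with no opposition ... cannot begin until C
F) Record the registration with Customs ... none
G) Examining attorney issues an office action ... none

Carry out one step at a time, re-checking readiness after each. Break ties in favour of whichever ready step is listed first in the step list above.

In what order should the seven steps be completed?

A, F, G, C, D, B, E

A, F and G have no prerequisites; A is listed earlier, so A is first.
Ready: F and G. F is listed earlier → F.
Next only G has its prerequisites met → G.
Next only C has its prerequisites met → C.
Ready: D and E. D is listed earlier → D.
B now also ready, so the ready set is {B, E}; B is listed earlier → B.
E needed C, now all done → E.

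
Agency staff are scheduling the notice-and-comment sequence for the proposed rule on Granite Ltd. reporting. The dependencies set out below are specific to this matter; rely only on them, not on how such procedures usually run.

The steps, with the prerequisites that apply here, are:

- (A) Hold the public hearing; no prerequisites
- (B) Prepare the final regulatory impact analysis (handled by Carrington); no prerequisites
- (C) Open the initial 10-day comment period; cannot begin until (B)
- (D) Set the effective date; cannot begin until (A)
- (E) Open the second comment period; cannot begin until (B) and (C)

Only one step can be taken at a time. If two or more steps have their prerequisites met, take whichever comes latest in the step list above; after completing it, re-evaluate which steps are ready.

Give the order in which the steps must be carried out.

(B) (C) (E) (A) (D)

Nothing is required for (B) and (A). (B) is listed later → (B) first.
(C) now also ready, so the ready set is {(C), (A)}; (C) is listed later → (C).
(E) now also ready, so the ready set is {(E), (A)}; (E) is listed later → (E).
Next only (A) has its prerequisites met → (A).
(D) needed (A), now all done → (D).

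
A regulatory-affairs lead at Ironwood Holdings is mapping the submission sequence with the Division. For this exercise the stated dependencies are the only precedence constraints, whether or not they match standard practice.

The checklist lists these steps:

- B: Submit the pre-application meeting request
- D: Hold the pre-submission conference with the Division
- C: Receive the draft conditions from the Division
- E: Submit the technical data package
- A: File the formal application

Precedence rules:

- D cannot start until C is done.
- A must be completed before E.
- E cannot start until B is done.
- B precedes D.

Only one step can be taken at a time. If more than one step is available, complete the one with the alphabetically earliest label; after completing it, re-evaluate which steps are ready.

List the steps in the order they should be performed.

A, B and C have no prerequisites; A has the earlier label, so A is first.
Ready: B and C. B has the earlier label → B.
Now C and E have their prerequisites met. C has the earlier label, so C next.
Ready: D and E. D has the earlier label → D.
Next only E has its prerequisites met → E.

A → B → C → D → E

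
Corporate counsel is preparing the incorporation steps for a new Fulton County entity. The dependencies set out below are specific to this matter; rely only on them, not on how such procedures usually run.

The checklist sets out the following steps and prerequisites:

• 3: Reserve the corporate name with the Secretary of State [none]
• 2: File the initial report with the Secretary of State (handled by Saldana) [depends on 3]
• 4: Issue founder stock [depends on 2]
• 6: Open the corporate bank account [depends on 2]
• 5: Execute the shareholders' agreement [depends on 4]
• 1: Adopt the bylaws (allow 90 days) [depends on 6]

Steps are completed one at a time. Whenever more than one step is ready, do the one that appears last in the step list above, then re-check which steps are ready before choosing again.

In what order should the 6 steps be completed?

3 → 2 → 6 → 1 → 4 → 5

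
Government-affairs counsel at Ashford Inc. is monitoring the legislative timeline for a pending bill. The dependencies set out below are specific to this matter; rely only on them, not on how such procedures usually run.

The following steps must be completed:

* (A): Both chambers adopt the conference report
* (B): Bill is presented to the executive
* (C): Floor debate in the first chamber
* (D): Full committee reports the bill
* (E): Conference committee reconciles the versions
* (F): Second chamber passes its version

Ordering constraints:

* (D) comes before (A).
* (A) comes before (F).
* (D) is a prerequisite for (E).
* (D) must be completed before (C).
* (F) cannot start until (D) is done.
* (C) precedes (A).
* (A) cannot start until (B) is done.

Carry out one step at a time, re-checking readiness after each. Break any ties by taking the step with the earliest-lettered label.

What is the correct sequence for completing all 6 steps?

(B) → (D) → (C) → (A) → (E) → (F)

(B) and (D) have no prerequisites; (B) has the earlier label, so (B) is first.
That leaves (D) as the only ready step → (D).
(C) and (E) are both available; (C) has the earlier label → (C).
(A) and (E) are both available; (A) has the earlier label → (A).
Now (E) and (F) have their prerequisites met. (E) has the earlier label, so (E) next.
(F) needed (A) and (D), now all done → (F).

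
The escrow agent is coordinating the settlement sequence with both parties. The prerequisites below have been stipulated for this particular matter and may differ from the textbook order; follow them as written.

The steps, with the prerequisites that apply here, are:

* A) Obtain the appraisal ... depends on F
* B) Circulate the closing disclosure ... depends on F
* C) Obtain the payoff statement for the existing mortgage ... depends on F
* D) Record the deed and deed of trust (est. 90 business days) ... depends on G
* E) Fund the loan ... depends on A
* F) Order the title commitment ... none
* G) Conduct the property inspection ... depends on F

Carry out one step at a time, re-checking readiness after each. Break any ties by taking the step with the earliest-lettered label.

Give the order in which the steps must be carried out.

F → A → B → C → E → G → D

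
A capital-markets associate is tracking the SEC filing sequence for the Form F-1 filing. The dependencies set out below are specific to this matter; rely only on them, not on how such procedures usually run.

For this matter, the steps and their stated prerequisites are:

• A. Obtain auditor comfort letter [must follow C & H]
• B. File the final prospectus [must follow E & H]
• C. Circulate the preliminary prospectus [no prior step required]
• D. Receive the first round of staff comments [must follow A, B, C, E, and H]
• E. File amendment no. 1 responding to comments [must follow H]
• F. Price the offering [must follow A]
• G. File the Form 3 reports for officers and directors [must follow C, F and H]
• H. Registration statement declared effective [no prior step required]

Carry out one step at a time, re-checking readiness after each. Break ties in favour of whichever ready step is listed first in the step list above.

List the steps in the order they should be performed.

C H A E B D F G

C and H have no prerequisites; C is listed earlier, so C is first.
Next only H has its prerequisites met → H.
Now A and E have their prerequisites met. A is listed earlier, so A next.
F now also ready, so the ready set is {E, F}; E is listed earlier → E.
B now also ready, so the ready set is {B, F}; B is listed earlier → B.
D now also ready, so the ready set is {D, F}; D is listed earlier → D.
F needed A, now all done → F.
That leaves G as the only ready step → G.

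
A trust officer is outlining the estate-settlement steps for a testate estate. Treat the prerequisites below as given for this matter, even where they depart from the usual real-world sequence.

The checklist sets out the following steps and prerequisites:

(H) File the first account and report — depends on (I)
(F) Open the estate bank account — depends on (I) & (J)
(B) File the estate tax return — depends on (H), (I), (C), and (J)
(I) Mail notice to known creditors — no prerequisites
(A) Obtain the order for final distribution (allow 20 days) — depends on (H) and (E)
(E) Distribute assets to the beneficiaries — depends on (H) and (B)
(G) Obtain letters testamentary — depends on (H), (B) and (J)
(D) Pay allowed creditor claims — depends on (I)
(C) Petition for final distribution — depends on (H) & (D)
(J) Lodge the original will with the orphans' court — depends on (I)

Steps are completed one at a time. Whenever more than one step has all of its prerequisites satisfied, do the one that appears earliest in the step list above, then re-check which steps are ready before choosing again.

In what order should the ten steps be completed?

(I), (H), (D), (C), (J), (F), (B), (E), (A), (G)

Only (I) has no prerequisites, so it is first.
(H), (D) and (J) are all available; (H) is listed earlier → (H).
Ready: (D) and (J). (D) is listed earlier → (D).
(C) and (J) are both available; (C) is listed earlier → (C).
Next only (J) has its prerequisites met → (J).
Ready: (F) and (B). (F) is listed earlier → (F).
(B) needed (H), (I), (C) and (J), now all done → (B).
(E) and (G) are both available; (E) is listed earlier → (E).
(A) now also ready, so the ready set is {(A), (G)}; (A) is listed earlier → (A).
(G) needed (H), (B) and (J), now all done → (G).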